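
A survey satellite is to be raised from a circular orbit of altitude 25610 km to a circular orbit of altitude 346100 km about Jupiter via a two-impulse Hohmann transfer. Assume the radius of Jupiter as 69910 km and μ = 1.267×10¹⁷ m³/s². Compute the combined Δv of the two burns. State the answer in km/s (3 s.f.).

Δv_total ≈ 16.8 km/s

r₁ = 69910 + 25610 = 95520 km = 9.5520×10⁷ m.
r₂ = 69910 + 346100 = 416010 km = 4.1601×10⁸ m.
Transfer ellipse a_t = (r₁ + r₂)/2 = 2.558×10⁸ m.
At r₁: circular v_c1 = √(μ/r₁) = 36420 m/s; transfer-perijove v_p = √[μ(2/r₁ − 1/a_t)] = 46450 m/s.
Δv₁ = v_p − v_c1 = 10030 m/s.
At r₂: circular v_c2 = √(μ/r₂) = 17450 m/s; transfer-apojove v_a = √[μ(2/r₂ − 1/a_t)] = 10670 m/s.
Δv₂ = v_c2 − v_a = 6787 m/s.
Total Δv = Δv₁ + Δv₂ = 16820 m/s = 16.82 km/s.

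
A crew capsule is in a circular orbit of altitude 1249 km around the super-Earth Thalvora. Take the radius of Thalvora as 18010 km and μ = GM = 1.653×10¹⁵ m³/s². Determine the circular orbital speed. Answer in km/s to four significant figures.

r = 18010 + 1249 = 19259 km = 1.9259×10⁷ m.
For a circular orbit v = √(μ/r) = √(1.653×10¹⁵ / 1.926×10⁷) = √(8.583×10⁷) = 9264 m/s.
That is 9.264 km/s.

v ≈ 9.264 km/s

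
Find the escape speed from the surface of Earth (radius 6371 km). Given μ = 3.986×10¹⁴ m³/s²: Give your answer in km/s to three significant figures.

r = R = 6.371×10⁶ m.
Escape speed v_esc = √(2μ/r) = √(2 × 3.986×10¹⁴ / 6.371×10⁶) = √(1.251×10⁸) = 11190 m/s.
= 11.19 km/s.

v_esc ≈ 11.2 km/s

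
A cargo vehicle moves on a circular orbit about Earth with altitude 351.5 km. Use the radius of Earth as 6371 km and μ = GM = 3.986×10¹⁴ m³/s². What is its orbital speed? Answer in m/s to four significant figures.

v ≈ 7700 m/s

r = 6371 + 351.5 = 6722.5 km = 6.7225×10⁶ m.
For a circular orbit v = √(μ/r) = √(3.986×10¹⁴ / 6.722×10⁶) = √(5.929×10⁷) = 7700 m/s.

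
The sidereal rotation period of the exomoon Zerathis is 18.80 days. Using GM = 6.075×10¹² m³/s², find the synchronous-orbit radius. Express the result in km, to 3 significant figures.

r_sync ≈ 74000 km

T = 18.80 days = 1.624×10⁶ s.
A synchronous orbit has period T, so by Kepler's third law a = (μT²/4π²)^(1/3).
μT²/4π² = 6.075×10¹² × (1.624×10⁶)² / 39.48 = 4.060×10²³ m³.
a = 7.405×10⁷ m = 74047 km.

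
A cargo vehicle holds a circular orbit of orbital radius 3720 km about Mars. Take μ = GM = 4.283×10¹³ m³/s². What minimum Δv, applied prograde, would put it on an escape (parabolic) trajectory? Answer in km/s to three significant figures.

Δv ≈ 1.41 km/s

r = 3720 km = 3.720×10⁶ m.
Circular speed v_c = √(μ/r) = 3393 m/s.
Escape speed v_esc = √(2μ/r) = √2 × v_c = 4799 m/s.
Δv = v_esc − v_c = 1405 m/s = 1.405 km/s.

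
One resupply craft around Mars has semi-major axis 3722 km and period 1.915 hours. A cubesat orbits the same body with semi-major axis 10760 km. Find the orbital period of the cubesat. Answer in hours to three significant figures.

Kepler's third law: T² ∝ a³, so T₂ = T₁ (a₂/a₁)^(3/2).
a₂/a₁ = 2.891, (a₂/a₁)^(3/2) = 4.915.
T₂ = 1.915 × 4.915 = 9.413 hours.

T₂ ≈ 9.41 hours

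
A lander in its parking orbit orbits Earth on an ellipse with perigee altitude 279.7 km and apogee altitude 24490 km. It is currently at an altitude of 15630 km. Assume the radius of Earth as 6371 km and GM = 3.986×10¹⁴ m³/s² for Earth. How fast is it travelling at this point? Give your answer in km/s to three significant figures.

r_p = 6371 + 279.7 = 6650.7 km = 6.6507×10⁶ m.
r_a = 6371 + 24490 = 30861 km = 3.0861×10⁷ m.
r = 6371 + 15630 = 22001 km = 2.200×10⁷ m.
Semi-major axis a = (r_p + r_a)/2 = 18756 km = 1.876×10⁷ m.
Vis-viva: v² = μ(2/r − 1/a) = 3.986×10¹⁴ × (9.090×10⁻⁸ − 5.332×10⁻⁸) = 1.498×10⁷ m²/s².
v = 3871 m/s = 3.871 km/s.

v ≈ 3.87 km/s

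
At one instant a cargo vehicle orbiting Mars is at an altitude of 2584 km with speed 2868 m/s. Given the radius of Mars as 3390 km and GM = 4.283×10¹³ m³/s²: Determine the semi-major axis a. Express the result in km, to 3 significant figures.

r = 3390 + 2584 = 5974.0 km = 5.974×10⁶ m.
Specific orbital energy ε = v²/2 − μ/r = (2868)²/2 − 4.283×10¹³/5.974×10⁶ = -3.057×10⁶ J/kg.
Since ε = −μ/(2a), a = −μ/(2ε) = 7.006×10⁶ m = 7005.9 km.

a ≈ 7010 km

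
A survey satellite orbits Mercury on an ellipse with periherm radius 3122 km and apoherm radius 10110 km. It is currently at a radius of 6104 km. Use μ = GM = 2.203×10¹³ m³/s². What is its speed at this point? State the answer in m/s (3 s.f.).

Semi-major axis a = (r_p + r_a)/2 = 6616.0 km = 6.616×10⁶ m.
Vis-viva: v² = μ(2/r − 1/a) = 2.203×10¹³ × (3.277×10⁻⁷ − 1.511×10⁻⁷) = 3.888×10⁶ m²/s².
v = 1972 m/s.

v ≈ 1970 m/s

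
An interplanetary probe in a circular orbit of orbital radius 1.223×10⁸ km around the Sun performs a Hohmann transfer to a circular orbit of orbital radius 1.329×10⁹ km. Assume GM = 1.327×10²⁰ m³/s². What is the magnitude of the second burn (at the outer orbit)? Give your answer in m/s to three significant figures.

Δv ≈ 5890 m/s

r₁ = 1.223×10⁸ km = 1.223×10¹¹ m.
r₂ = 1.329×10⁹ km = 1.329×10¹² m.
Transfer ellipse a_t = (r₁ + r₂)/2 = 7.256×10¹¹ m.
At r₁: circular v_c1 = √(μ/r₁) = 32940 m/s; transfer-perihelion v_p = √[μ(2/r₁ − 1/a_t)] = 44580 m/s.
At r₂: circular v_c2 = √(μ/r₂) = 9992 m/s; transfer-aphelion v_a = √[μ(2/r₂ − 1/a_t)] = 4102 m/s.
Δv₂ = v_c2 − v_a = 5890 m/s.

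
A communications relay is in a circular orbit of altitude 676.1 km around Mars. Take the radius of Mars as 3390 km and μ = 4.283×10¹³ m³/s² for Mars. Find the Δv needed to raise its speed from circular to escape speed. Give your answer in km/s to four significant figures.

Δv ≈ 1.344 km/s

r = 3390 + 676.1 = 4066.1 km = 4.0661×10⁶ m.
Circular speed v_c = √(μ/r) = 3246 m/s.
Escape speed v_esc = √(2μ/r) = √2 × v_c = 4590 m/s.
Δv = v_esc − v_c = 1344 m/s = 1.344 km/s.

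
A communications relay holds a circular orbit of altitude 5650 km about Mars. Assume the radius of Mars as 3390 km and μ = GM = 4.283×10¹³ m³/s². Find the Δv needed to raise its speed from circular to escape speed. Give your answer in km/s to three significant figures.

Δv ≈ 0.902 km/s

r = 3390 + 5650 = 9040.0 km = 9.0400×10⁶ m.
Circular speed v_c = √(μ/r) = 2177 m/s.
Escape speed v_esc = √(2μ/r) = √2 × v_c = 3078 m/s.
Δv = v_esc − v_c = 901.6 m/s = 0.9016 km/s.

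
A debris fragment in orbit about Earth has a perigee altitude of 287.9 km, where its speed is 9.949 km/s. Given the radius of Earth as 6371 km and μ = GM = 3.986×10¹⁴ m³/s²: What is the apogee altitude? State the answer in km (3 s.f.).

r_p = 6371 + 287.9 = 6658.9 km = 6.659×10⁶ m.
Specific energy ε = v²/2 − μ/r = -1.037×10⁷ J/kg, so a = −μ/(2ε) = 1.922×10⁷ m.
The apsides satisfy r_p + r_a = 2a, so the apogee radius is 2a − r_p = 3.178×10⁷ m = 31785 km.
Apogee altitude = 31785 − 6371 = 25414 km.

apogee altitude ≈ 25400 km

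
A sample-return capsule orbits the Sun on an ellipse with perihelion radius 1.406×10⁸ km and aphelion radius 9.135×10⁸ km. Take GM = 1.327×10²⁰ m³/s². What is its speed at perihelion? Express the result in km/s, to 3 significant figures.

Semi-major axis a = (r_p + r_a)/2 = 5.2705×10⁸ km = 5.270×10¹¹ m.
Vis-viva: v² = μ(2/r − 1/a) = 1.327×10²⁰ × (1.422×10⁻¹¹ − 1.897×10⁻¹²) = 1.636×10⁹ m²/s².
v = 40450 m/s = 40.45 km/s.

v ≈ 40.4 km/s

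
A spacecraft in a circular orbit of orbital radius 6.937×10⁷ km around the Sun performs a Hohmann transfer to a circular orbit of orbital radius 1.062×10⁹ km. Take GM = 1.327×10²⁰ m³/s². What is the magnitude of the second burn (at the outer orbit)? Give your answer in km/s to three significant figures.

Δv ≈ 7.26 km/s

r₁ = 6.937×10⁷ km = 6.937×10¹⁰ m.
r₂ = 1.062×10⁹ km = 1.062×10¹² m.
Transfer ellipse a_t = (r₁ + r₂)/2 = 5.657×10¹¹ m.
At r₁: circular v_c1 = √(μ/r₁) = 43740 m/s; transfer-perihelion v_p = √[μ(2/r₁ − 1/a_t)] = 59930 m/s.
At r₂: circular v_c2 = √(μ/r₂) = 11180 m/s; transfer-aphelion v_a = √[μ(2/r₂ − 1/a_t)] = 3914 m/s.
Δv₂ = v_c2 − v_a = 7264 m/s.
= 7.264 km/s.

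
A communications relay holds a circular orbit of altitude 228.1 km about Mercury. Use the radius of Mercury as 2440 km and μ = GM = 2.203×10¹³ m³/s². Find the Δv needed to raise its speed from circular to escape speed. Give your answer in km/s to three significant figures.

Δv ≈ 1.19 km/s

r = 2440 + 228.1 = 2668.1 km = 2.6681×10⁶ m.
Circular speed v_c = √(μ/r) = 2873 m/s.
Escape speed v_esc = √(2μ/r) = √2 × v_c = 4064 m/s.
Δv = v_esc − v_c = 1190 m/s = 1.190 km/s.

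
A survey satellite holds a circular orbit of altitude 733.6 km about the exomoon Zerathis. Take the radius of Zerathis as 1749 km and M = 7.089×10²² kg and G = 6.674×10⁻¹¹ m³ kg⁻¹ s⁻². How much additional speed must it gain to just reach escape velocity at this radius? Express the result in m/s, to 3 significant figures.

Δv ≈ 572 m/s

μ = GM = 6.674×10⁻¹¹ × 7.089×10²² = 4.731×10¹² m³/s².
r = 1749 + 733.6 = 2482.6 km = 2.4826×10⁶ m.
Circular speed v_c = √(μ/r) = 1380 m/s.
Escape speed v_esc = √(2μ/r) = √2 × v_c = 1952 m/s.
Δv = v_esc − v_c = 571.8 m/s.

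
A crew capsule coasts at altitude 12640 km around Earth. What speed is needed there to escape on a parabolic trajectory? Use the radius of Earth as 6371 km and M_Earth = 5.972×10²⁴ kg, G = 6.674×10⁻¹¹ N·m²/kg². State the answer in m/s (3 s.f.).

v_esc ≈ 6480 m/s

μ = GM = 6.674×10⁻¹¹ × 5.972×10²⁴ = 3.986×10¹⁴ m³/s².
r = 6371 + 12640 = 19011 km = 1.9011×10⁷ m.
Escape speed v_esc = √(2μ/r) = √(2 × 3.986×10¹⁴ / 1.901×10⁷) = √(4.193×10⁷) = 6475 m/s.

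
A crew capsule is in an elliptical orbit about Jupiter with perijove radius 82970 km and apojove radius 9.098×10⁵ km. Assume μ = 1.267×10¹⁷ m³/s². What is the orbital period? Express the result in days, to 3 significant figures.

Semi-major axis a = (r_p + r_a)/2 = (82970 + 9.0980×10⁵)/2 = 4.9638×10⁵ km = 4.964×10⁸ m.
By Kepler's third law T = 2π√(a³/μ) = 2π × 3.107×10⁴ = 1.952×10⁵ s.
= 2.259 days.

T ≈ 2.26 days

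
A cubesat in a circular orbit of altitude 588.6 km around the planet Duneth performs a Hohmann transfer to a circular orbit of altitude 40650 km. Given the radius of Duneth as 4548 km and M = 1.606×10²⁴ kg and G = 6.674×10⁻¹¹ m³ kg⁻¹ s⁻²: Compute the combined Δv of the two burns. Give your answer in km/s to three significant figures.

Δv_total ≈ 2.40 km/s

μ = GM = 6.674×10⁻¹¹ × 1.606×10²⁴ = 1.072×10¹⁴ m³/s².
r₁ = 4548 + 588.6 = 5136.6 km = 5.1366×10⁶ m.
r₂ = 4548 + 40650 = 45198 km = 4.5198×10⁷ m.
Transfer ellipse a_t = (r₁ + r₂)/2 = 2.517×10⁷ m.
At r₁: circular v_c1 = √(μ/r₁) = 4568 m/s; transfer-periapsis v_p = √[μ(2/r₁ − 1/a_t)] = 6122 m/s.
Δv₁ = v_p − v_c1 = 1554 m/s.
At r₂: circular v_c2 = √(μ/r₂) = 1540 m/s; transfer-apoapsis v_a = √[μ(2/r₂ − 1/a_t)] = 695.7 m/s.
Δv₂ = v_c2 − v_a = 844.2 m/s.
Total Δv = Δv₁ + Δv₂ = 2398 m/s = 2.398 km/s.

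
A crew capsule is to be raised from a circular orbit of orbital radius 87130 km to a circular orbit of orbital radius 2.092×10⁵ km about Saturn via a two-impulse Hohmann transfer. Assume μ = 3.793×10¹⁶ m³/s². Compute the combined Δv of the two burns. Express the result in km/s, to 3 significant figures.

r₁ = 87130 km = 8.713×10⁷ m.
r₂ = 2.092×10⁵ km = 2.092×10⁸ m.
Transfer ellipse a_t = (r₁ + r₂)/2 = 1.482×10⁸ m.
At r₁: circular v_c1 = √(μ/r₁) = 20860 m/s; transfer-perikrone v_p = √[μ(2/r₁ − 1/a_t)] = 24790 m/s.
Δv₁ = v_p − v_c1 = 3928 m/s.
At r₂: circular v_c2 = √(μ/r₂) = 13470 m/s; transfer-apokrone v_a = √[μ(2/r₂ − 1/a_t)] = 10330 m/s.
Δv₂ = v_c2 − v_a = 3139 m/s.
Total Δv = Δv₁ + Δv₂ = 7067 m/s = 7.067 km/s.

Δv_total ≈ 7.07 km/s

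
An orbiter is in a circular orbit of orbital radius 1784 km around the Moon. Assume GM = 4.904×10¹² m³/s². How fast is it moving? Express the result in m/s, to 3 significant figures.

v ≈ 1660 m/s

r = 1784 km = 1.784×10⁶ m.
For a circular orbit v = √(μ/r) = √(4.904×10¹² / 1.784×10⁶) = √(2.749×10⁶) = 1658 m/s.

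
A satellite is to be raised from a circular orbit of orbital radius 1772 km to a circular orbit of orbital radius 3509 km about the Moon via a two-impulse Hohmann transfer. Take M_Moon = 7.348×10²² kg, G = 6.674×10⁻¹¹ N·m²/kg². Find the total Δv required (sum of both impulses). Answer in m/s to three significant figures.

Δv_total ≈ 468 m/s

μ = GM = 6.674×10⁻¹¹ × 7.348×10²² = 4.904×10¹² m³/s².
r₁ = 1772 km = 1.772×10⁶ m.
r₂ = 3509 km = 3.509×10⁶ m.
Transfer ellipse a_t = (r₁ + r₂)/2 = 2.640×10⁶ m.
At r₁: circular v_c1 = √(μ/r₁) = 1664 m/s; transfer-perilune v_p = √[μ(2/r₁ − 1/a_t)] = 1918 m/s.
Δv₁ = v_p − v_c1 = 254.2 m/s.
At r₂: circular v_c2 = √(μ/r₂) = 1182 m/s; transfer-apolune v_a = √[μ(2/r₂ − 1/a_t)] = 968.4 m/s.
Δv₂ = v_c2 − v_a = 213.7 m/s.
Total Δv = Δv₁ + Δv₂ = 467.9 m/s.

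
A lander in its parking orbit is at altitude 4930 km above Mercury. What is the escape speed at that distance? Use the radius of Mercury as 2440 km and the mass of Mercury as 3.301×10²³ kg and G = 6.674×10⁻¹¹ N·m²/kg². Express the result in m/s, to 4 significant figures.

v_esc ≈ 2445 m/s

μ = GM = 6.674×10⁻¹¹ × 3.301×10²³ = 2.203×10¹³ m³/s².
r = 2440 + 4930 = 7370.0 km = 7.3700×10⁶ m.
Escape speed v_esc = √(2μ/r) = √(2 × 2.203×10¹³ / 7.370×10⁶) = √(5.979×10⁶) = 2445 m/s.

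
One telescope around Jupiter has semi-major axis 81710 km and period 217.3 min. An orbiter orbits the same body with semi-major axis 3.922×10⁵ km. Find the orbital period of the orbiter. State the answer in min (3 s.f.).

Kepler's third law: T² ∝ a³, so T₂ = T₁ (a₂/a₁)^(3/2).
a₂/a₁ = 4.800, (a₂/a₁)^(3/2) = 10.52.
T₂ = 217.3 × 10.52 = 2285 min.

T₂ ≈ 2290 min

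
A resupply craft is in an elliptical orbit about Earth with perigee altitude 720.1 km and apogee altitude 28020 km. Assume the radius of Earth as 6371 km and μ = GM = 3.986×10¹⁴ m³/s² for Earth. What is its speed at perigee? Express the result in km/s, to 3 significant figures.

v ≈ 9.65 km/s

r_p = 6371 + 720.1 = 7091.1 km = 7.0911×10⁶ m.
r_a = 6371 + 28020 = 34391 km = 3.4391×10⁷ m.
Semi-major axis a = (r_p + r_a)/2 = 20741 km = 2.074×10⁷ m.
Vis-viva: v² = μ(2/r − 1/a) = 3.986×10¹⁴ × (2.820×10⁻⁷ − 4.821×10⁻⁸) = 9.320×10⁷ m²/s².
v = 9654 m/s = 9.654 km/s.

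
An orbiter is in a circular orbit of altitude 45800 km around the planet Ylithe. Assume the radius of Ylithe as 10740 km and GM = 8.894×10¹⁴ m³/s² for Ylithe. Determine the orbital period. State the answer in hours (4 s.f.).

T ≈ 24.88 hours

r = 10740 + 45800 = 56540 km = 5.6540×10⁷ m.
Kepler's third law: T = 2π√(r³/μ) = 2π√((5.654×10⁷)³ / 8.894×10¹⁴).
r³/μ = 2.032×10⁸ s², so T = 2π × 1.426×10⁴ = 8.957×10⁴ s.
Converting: 8.957×10⁴ s ÷ 3600 = 24.88 hours.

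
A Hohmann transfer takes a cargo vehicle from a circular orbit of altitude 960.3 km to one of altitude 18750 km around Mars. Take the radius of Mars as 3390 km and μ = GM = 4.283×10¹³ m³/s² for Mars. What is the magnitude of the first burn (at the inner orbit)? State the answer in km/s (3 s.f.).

Δv ≈ 0.919 km/s

r₁ = 3390 + 960.3 = 4350.3 km = 4.3503×10⁶ m.
r₂ = 3390 + 18750 = 22140 km = 2.2140×10⁷ m.
Transfer ellipse a_t = (r₁ + r₂)/2 = 1.325×10⁷ m.
At r₁: circular v_c1 = √(μ/r₁) = 3138 m/s; transfer-periapsis v_p = √[μ(2/r₁ − 1/a_t)] = 4057 m/s.
Δv₁ = v_p − v_c1 = 919.0 m/s.
= 0.919 km/s.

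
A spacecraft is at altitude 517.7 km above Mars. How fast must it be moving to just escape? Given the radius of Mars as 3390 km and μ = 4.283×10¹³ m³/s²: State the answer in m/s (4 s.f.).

v_esc ≈ 4682 m/s

r = 3390 + 517.7 = 3907.7 km = 3.9077×10⁶ m.
Escape speed v_esc = √(2μ/r) = √(2 × 4.283×10¹³ / 3.908×10⁶) = √(2.192×10⁷) = 4682 m/s.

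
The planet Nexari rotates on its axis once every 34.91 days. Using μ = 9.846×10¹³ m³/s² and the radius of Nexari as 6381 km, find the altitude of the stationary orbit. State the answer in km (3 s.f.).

h_sync ≈ 2.77×10⁵ km

T = 34.91 days = 3.016×10⁶ s.
A synchronous orbit has period T, so by Kepler's third law a = (μT²/4π²)^(1/3).
μT²/4π² = 9.846×10¹³ × (3.016×10⁶)² / 39.48 = 2.269×10²⁵ m³.
a = 2.831×10⁸ m = 2.8310×10⁵ km.
Altitude h = a − R = 2.8310×10⁵ − 6381 = 2.7672×10⁵ km.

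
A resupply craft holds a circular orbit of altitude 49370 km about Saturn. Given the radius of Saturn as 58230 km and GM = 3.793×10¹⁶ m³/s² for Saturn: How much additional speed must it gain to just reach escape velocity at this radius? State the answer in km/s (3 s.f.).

r = 58230 + 49370 = 107600 km = 1.0760×10⁸ m.
Circular speed v_c = √(μ/r) = 18780 m/s.
Escape speed v_esc = √(2μ/r) = √2 × v_c = 26550 m/s.
Δv = v_esc − v_c = 7777 m/s = 7.777 km/s.

Δv ≈ 7.78 km/s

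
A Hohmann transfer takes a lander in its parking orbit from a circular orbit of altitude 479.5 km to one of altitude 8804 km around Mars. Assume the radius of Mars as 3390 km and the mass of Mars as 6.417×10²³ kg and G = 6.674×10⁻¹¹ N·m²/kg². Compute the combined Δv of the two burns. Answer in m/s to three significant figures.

μ = GM = 6.674×10⁻¹¹ × 6.417×10²³ = 4.283×10¹³ m³/s².
r₁ = 3390 + 479.5 = 3869.5 km = 3.8695×10⁶ m.
r₂ = 3390 + 8804 = 12194 km = 1.2194×10⁷ m.
Transfer ellipse a_t = (r₁ + r₂)/2 = 8.032×10⁶ m.
At r₁: circular v_c1 = √(μ/r₁) = 3327 m/s; transfer-periapsis v_p = √[μ(2/r₁ − 1/a_t)] = 4099 m/s.
Δv₁ = v_p − v_c1 = 772.4 m/s.
At r₂: circular v_c2 = √(μ/r₂) = 1874 m/s; transfer-apoapsis v_a = √[μ(2/r₂ − 1/a_t)] = 1301 m/s.
Δv₂ = v_c2 − v_a = 573.3 m/s.
Total Δv = Δv₁ + Δv₂ = 1346 m/s.

Δv_total ≈ 1350 m/s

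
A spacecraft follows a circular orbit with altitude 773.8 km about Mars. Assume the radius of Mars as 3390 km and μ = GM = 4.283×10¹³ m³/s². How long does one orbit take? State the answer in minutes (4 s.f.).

T ≈ 136.0 minutes

r = 3390 + 773.8 = 4163.8 km = 4.1638×10⁶ m.
Kepler's third law: T = 2π√(r³/μ) = 2π√((4.164×10⁶)³ / 4.283×10¹³).
r³/μ = 1.685×10⁶ s², so T = 2π × 1.298×10³ = 8.157×10³ s.
Converting: 8.157×10³ s ÷ 60.00 = 136.0 minutes.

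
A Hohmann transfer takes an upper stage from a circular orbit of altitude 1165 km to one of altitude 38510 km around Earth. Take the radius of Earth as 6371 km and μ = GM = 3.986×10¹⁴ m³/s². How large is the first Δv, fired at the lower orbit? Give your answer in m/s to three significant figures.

Δv ≈ 2240 m/s

r₁ = 6371 + 1165 = 7536.0 km = 7.5360×10⁶ m.
r₂ = 6371 + 38510 = 44881 km = 4.4881×10⁷ m.
Transfer ellipse a_t = (r₁ + r₂)/2 = 2.621×10⁷ m.
At r₁: circular v_c1 = √(μ/r₁) = 7273 m/s; transfer-perigee v_p = √[μ(2/r₁ − 1/a_t)] = 9517 m/s.
Δv₁ = v_p − v_c1 = 2244 m/s.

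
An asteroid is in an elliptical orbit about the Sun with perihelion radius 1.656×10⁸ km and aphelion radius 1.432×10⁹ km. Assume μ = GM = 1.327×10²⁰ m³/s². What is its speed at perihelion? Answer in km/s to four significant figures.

Semi-major axis a = (r_p + r_a)/2 = 7.9880×10⁸ km = 7.988×10¹¹ m.
Vis-viva: v² = μ(2/r − 1/a) = 1.327×10²⁰ × (1.208×10⁻¹¹ − 1.252×10⁻¹²) = 1.437×10⁹ m²/s².
v = 37900 m/s = 37.90 km/s.

v ≈ 37.90 km/s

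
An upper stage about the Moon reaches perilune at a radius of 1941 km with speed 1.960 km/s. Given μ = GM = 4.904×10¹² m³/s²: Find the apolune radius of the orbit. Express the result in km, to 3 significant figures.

r_p = 1.941×10⁶ m.
Specific energy ε = v²/2 − μ/r = -6.057×10⁵ J/kg, so a = −μ/(2ε) = 4.048×10⁶ m.
The apsides satisfy r_p + r_a = 2a, so the apolune radius is 2a − r_p = 6.155×10⁶ m = 6155.0 km.

apolune radius ≈ 6150 km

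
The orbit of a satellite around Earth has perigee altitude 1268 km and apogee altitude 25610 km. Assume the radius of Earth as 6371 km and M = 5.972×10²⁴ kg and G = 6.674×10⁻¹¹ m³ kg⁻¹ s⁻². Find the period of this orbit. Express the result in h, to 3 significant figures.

T ≈ 7.71 h

μ = GM = 6.674×10⁻¹¹ × 5.972×10²⁴ = 3.986×10¹⁴ m³/s².
r_p = 6371 + 1268 = 7639.0 km = 7.6390×10⁶ m.
r_a = 6371 + 25610 = 31981 km = 3.1981×10⁷ m.
Semi-major axis a = (r_p + r_a)/2 = (7639.0 + 31981)/2 = 19810 km = 1.981×10⁷ m.
By Kepler's third law T = 2π√(a³/μ) = 2π × 4.416×10³ = 2.775×10⁴ s.
= 7.708 h.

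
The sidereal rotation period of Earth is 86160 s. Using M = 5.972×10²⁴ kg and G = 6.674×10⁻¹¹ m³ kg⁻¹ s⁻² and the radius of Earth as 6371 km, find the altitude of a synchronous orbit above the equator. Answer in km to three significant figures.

h_sync ≈ 35800 km

μ = GM = 6.674×10⁻¹¹ × 5.972×10²⁴ = 3.986×10¹⁴ m³/s².
A synchronous orbit has period T, so by Kepler's third law a = (μT²/4π²)^(1/3).
μT²/4π² = 3.986×10¹⁴ × (8.616×10⁴)² / 39.48 = 7.495×10²² m³.
a = 4.216×10⁷ m = 42162 km.
Altitude h = a − R = 42162 − 6371 = 35791 km.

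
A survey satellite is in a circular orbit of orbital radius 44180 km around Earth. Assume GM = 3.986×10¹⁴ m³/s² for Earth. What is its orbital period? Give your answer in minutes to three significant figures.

T ≈ 1540 minutes

r = 44180 km = 4.418×10⁷ m.
Kepler's third law: T = 2π√(r³/μ) = 2π√((4.418×10⁷)³ / 3.986×10¹⁴).
r³/μ = 2.163×10⁸ s², so T = 2π × 1.471×10⁴ = 9.242×10⁴ s.
Converting: 9.242×10⁴ s ÷ 60.00 = 1540 minutes.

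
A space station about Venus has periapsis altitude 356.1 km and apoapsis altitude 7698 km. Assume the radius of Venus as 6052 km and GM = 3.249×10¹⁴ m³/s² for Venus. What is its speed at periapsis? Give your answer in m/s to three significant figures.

r_p = 6052 + 356.1 = 6408.1 km = 6.4081×10⁶ m.
r_a = 6052 + 7698 = 13750 km = 1.3750×10⁷ m.
Semi-major axis a = (r_p + r_a)/2 = 10079 km = 1.008×10⁷ m.
Vis-viva: v² = μ(2/r − 1/a) = 3.249×10¹⁴ × (3.121×10⁻⁷ − 9.922×10⁻⁸) = 6.917×10⁷ m²/s².
v = 8317 m/s.

v ≈ 8320 m/s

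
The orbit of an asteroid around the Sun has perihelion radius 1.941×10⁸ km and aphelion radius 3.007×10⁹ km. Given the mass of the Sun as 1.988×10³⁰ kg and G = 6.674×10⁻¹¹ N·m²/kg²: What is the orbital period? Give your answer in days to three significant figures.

μ = GM = 6.674×10⁻¹¹ × 1.988×10³⁰ = 1.327×10²⁰ m³/s².
Semi-major axis a = (r_p + r_a)/2 = (1.9410×10⁸ + 3.0070×10⁹)/2 = 1.6006×10⁹ km = 1.601×10¹² m.
By Kepler's third law T = 2π√(a³/μ) = 2π × 1.758×10⁸ = 1.105×10⁹ s.
= 12780 days.

T ≈ 12800 days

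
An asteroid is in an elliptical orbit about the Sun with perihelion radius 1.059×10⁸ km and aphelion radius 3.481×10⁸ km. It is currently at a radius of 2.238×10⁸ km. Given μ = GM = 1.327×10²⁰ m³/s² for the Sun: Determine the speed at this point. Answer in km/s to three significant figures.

Semi-major axis a = (r_p + r_a)/2 = 2.2700×10⁸ km = 2.270×10¹¹ m.
Vis-viva: v² = μ(2/r − 1/a) = 1.327×10²⁰ × (8.937×10⁻¹² − 4.405×10⁻¹²) = 6.013×10⁸ m²/s².
v = 24520 m/s = 24.52 km/s.

v ≈ 24.5 km/s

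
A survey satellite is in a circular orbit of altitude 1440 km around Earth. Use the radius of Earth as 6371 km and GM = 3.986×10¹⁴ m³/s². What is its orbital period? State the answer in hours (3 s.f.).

T ≈ 1.91 hours

r = 6371 + 1440 = 7811.0 km = 7.8110×10⁶ m.
Kepler's third law: T = 2π√(r³/μ) = 2π√((7.811×10⁶)³ / 3.986×10¹⁴).
r³/μ = 1.196×10⁶ s², so T = 2π × 1.093×10³ = 6.870×10³ s.
Converting: 6.870×10³ s ÷ 3600 = 1.908 hours.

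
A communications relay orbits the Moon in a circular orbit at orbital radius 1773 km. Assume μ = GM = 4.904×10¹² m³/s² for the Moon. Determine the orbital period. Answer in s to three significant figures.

T ≈ 6700 s

r = 1773 km = 1.773×10⁶ m.
Kepler's third law: T = 2π√(r³/μ) = 2π√((1.773×10⁶)³ / 4.904×10¹²).
r³/μ = 1.137×10⁶ s², so T = 2π × 1.066×10³ = 6.698×10³ s.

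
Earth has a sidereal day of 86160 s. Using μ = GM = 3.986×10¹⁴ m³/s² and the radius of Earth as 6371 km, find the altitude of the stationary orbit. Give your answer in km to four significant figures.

A synchronous orbit has period T, so by Kepler's third law a = (μT²/4π²)^(1/3).
μT²/4π² = 3.986×10¹⁴ × (8.616×10⁴)² / 39.48 = 7.495×10²² m³.
a = 4.216×10⁷ m = 42163 km.
Altitude h = a − R = 42163 − 6371 = 35792 km.

h_sync ≈ 35790 km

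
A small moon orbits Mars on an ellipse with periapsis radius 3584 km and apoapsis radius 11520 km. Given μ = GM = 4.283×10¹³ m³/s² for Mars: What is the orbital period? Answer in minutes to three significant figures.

Semi-major axis a = (r_p + r_a)/2 = (3584.0 + 11520)/2 = 7552.0 km = 7.552×10⁶ m.
By Kepler's third law T = 2π√(a³/μ) = 2π × 3.171×10³ = 1.993×10⁴ s.
= 332.1 minutes.

T ≈ 332 minutes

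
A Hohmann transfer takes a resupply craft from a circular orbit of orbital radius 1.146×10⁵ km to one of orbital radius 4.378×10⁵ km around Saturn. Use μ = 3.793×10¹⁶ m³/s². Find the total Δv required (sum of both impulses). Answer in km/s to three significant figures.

r₁ = 1.146×10⁵ km = 1.146×10⁸ m.
r₂ = 4.378×10⁵ km = 4.378×10⁸ m.
Transfer ellipse a_t = (r₁ + r₂)/2 = 2.762×10⁸ m.
At r₁: circular v_c1 = √(μ/r₁) = 18190 m/s; transfer-perikrone v_p = √[μ(2/r₁ − 1/a_t)] = 22900 m/s.
Δv₁ = v_p − v_c1 = 4712 m/s.
At r₂: circular v_c2 = √(μ/r₂) = 9308 m/s; transfer-apokrone v_a = √[μ(2/r₂ − 1/a_t)] = 5996 m/s.
Δv₂ = v_c2 − v_a = 3312 m/s.
Total Δv = Δv₁ + Δv₂ = 8024 m/s = 8.024 km/s.

Δv_total ≈ 8.02 km/s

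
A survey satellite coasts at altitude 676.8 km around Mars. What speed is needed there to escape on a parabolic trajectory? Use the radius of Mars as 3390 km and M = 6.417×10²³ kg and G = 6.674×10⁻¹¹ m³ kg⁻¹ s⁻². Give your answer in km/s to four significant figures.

μ = GM = 6.674×10⁻¹¹ × 6.417×10²³ = 4.283×10¹³ m³/s².
r = 3390 + 676.8 = 4066.8 km = 4.0668×10⁶ m.
Escape speed v_esc = √(2μ/r) = √(2 × 4.283×10¹³ / 4.067×10⁶) = √(2.106×10⁷) = 4589 m/s.
= 4.589 km/s.

v_esc ≈ 4.589 km/s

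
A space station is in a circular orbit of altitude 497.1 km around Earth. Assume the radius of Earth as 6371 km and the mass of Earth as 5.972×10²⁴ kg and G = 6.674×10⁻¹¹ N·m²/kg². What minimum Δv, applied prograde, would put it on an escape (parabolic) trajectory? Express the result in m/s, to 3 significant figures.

μ = GM = 6.674×10⁻¹¹ × 5.972×10²⁴ = 3.986×10¹⁴ m³/s².
r = 6371 + 497.1 = 6868.1 km = 6.8681×10⁶ m.
Circular speed v_c = √(μ/r) = 7618 m/s.
Escape speed v_esc = √(2μ/r) = √2 × v_c = 10770 m/s.
Δv = v_esc − v_c = 3155 m/s.

Δv ≈ 3160 m/s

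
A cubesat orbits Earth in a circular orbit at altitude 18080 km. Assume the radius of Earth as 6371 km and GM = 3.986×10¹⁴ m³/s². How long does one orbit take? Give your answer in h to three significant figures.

T ≈ 10.6 h

r = 6371 + 18080 = 24451 km = 2.4451×10⁷ m.
Kepler's third law: T = 2π√(r³/μ) = 2π√((2.445×10⁷)³ / 3.986×10¹⁴).
r³/μ = 3.667×10⁷ s², so T = 2π × 6.056×10³ = 3.805×10⁴ s.
Converting: 3.805×10⁴ s ÷ 3600 = 10.57 h.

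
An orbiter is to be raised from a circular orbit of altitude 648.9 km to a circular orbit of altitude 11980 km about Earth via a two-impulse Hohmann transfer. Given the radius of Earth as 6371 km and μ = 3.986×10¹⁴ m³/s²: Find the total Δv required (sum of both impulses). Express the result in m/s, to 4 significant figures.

r₁ = 6371 + 648.9 = 7019.9 km = 7.0199×10⁶ m.
r₂ = 6371 + 11980 = 18351 km = 1.8351×10⁷ m.
Transfer ellipse a_t = (r₁ + r₂)/2 = 1.269×10⁷ m.
At r₁: circular v_c1 = √(μ/r₁) = 7535 m/s; transfer-perigee v_p = √[μ(2/r₁ − 1/a_t)] = 9063 m/s.
Δv₁ = v_p − v_c1 = 1528 m/s.
At r₂: circular v_c2 = √(μ/r₂) = 4661 m/s; transfer-apogee v_a = √[μ(2/r₂ − 1/a_t)] = 3467 m/s.
Δv₂ = v_c2 − v_a = 1194 m/s.
Total Δv = Δv₁ + Δv₂ = 2721 m/s.

Δv_total ≈ 2721 m/s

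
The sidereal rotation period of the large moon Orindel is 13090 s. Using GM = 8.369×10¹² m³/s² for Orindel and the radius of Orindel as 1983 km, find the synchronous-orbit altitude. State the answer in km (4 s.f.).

h_sync ≈ 1329 km

A synchronous orbit has period T, so by Kepler's third law a = (μT²/4π²)^(1/3).
μT²/4π² = 8.369×10¹² × (1.309×10⁴)² / 39.48 = 3.632×10¹⁹ m³.
a = 3.312×10⁶ m = 3311.8 km.
Altitude h = a − R = 3311.8 − 1983 = 1328.8 km.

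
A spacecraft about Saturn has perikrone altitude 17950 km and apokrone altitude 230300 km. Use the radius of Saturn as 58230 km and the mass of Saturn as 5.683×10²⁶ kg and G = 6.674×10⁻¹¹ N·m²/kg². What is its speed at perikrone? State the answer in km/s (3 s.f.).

μ = GM = 6.674×10⁻¹¹ × 5.683×10²⁶ = 3.793×10¹⁶ m³/s².
r_p = 58230 + 17950 = 76180 km = 7.6180×10⁷ m.
r_a = 58230 + 230300 = 288530 km = 2.8853×10⁸ m.
Semi-major axis a = (r_p + r_a)/2 = 1.8236×10⁵ km = 1.824×10⁸ m.
Vis-viva: v² = μ(2/r − 1/a) = 3.793×10¹⁶ × (2.625×10⁻⁸ − 5.484×10⁻⁹) = 7.878×10⁸ m²/s².
v = 28070 m/s = 28.07 km/s.

v ≈ 28.1 km/s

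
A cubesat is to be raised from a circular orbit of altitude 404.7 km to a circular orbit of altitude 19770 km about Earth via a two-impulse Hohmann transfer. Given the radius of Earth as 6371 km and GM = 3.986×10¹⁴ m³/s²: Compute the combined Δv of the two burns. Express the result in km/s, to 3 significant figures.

Δv_total ≈ 3.40 km/s

r₁ = 6371 + 404.7 = 6775.7 km = 6.7757×10⁶ m.
r₂ = 6371 + 19770 = 26141 km = 2.6141×10⁷ m.
Transfer ellipse a_t = (r₁ + r₂)/2 = 1.646×10⁷ m.
At r₁: circular v_c1 = √(μ/r₁) = 7670 m/s; transfer-perigee v_p = √[μ(2/r₁ − 1/a_t)] = 9666 m/s.
Δv₁ = v_p − v_c1 = 1996 m/s.
At r₂: circular v_c2 = √(μ/r₂) = 3905 m/s; transfer-apogee v_a = √[μ(2/r₂ − 1/a_t)] = 2505 m/s.
Δv₂ = v_c2 − v_a = 1399 m/s.
Total Δv = Δv₁ + Δv₂ = 3396 m/s = 3.396 km/s.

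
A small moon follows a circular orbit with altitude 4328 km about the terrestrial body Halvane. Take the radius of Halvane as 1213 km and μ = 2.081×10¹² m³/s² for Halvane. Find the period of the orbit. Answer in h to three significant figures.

T ≈ 15.8 h

r = 1213 + 4328 = 5541.0 km = 5.5410×10⁶ m.
Kepler's third law: T = 2π√(r³/μ) = 2π√((5.541×10⁶)³ / 2.081×10¹²).
r³/μ = 8.175×10⁷ s², so T = 2π × 9.042×10³ = 5.681×10⁴ s.
Converting: 5.681×10⁴ s ÷ 3600 = 15.78 h.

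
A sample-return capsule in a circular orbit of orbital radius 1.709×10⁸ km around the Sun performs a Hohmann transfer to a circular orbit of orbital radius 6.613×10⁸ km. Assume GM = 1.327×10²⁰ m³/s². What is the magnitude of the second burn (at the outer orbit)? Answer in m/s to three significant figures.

r₁ = 1.709×10⁸ km = 1.709×10¹¹ m.
r₂ = 6.613×10⁸ km = 6.613×10¹¹ m.
Transfer ellipse a_t = (r₁ + r₂)/2 = 4.161×10¹¹ m.
At r₁: circular v_c1 = √(μ/r₁) = 27870 m/s; transfer-perihelion v_p = √[μ(2/r₁ − 1/a_t)] = 35130 m/s.
At r₂: circular v_c2 = √(μ/r₂) = 14170 m/s; transfer-aphelion v_a = √[μ(2/r₂ − 1/a_t)] = 9078 m/s.
Δv₂ = v_c2 − v_a = 5087 m/s.

Δv ≈ 5090 m/s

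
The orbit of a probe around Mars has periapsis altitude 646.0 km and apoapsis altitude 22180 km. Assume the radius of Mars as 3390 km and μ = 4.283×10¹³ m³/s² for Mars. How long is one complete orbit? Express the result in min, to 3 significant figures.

r_p = 3390 + 646.0 = 4036.0 km = 4.0360×10⁶ m.
r_a = 3390 + 22180 = 25570 km = 2.5570×10⁷ m.
Semi-major axis a = (r_p + r_a)/2 = (4036.0 + 25570)/2 = 14803 km = 1.480×10⁷ m.
By Kepler's third law T = 2π√(a³/μ) = 2π × 8.703×10³ = 5.468×10⁴ s.
= 911.3 min.

T ≈ 911 min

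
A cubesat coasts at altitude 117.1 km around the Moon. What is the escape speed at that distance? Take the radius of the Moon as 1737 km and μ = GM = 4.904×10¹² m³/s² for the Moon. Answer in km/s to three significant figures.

v_esc ≈ 2.30 km/s

r = 1737 + 117.1 = 1854.1 km = 1.8541×10⁶ m.
Escape speed v_esc = √(2μ/r) = √(2 × 4.904×10¹² / 1.854×10⁶) = √(5.290×10⁶) = 2300 m/s.
= 2.300 km/s.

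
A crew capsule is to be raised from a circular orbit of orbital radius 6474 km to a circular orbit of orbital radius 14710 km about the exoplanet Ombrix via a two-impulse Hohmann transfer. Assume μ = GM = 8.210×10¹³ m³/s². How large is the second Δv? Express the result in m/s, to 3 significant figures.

Δv ≈ 515 m/s

r₁ = 6474 km = 6.474×10⁶ m.
r₂ = 14710 km = 1.471×10⁷ m.
Transfer ellipse a_t = (r₁ + r₂)/2 = 1.059×10⁷ m.
At r₁: circular v_c1 = √(μ/r₁) = 3561 m/s; transfer-periapsis v_p = √[μ(2/r₁ − 1/a_t)] = 4197 m/s.
At r₂: circular v_c2 = √(μ/r₂) = 2362 m/s; transfer-apoapsis v_a = √[μ(2/r₂ − 1/a_t)] = 1847 m/s.
Δv₂ = v_c2 − v_a = 515.5 m/s.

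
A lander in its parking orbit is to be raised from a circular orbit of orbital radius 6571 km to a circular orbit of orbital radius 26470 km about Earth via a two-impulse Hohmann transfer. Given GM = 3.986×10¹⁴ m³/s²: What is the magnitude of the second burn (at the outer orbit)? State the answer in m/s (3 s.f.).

Δv ≈ 1430 m/s

r₁ = 6571 km = 6.571×10⁶ m.
r₂ = 26470 km = 2.647×10⁷ m.
Transfer ellipse a_t = (r₁ + r₂)/2 = 1.652×10⁷ m.
At r₁: circular v_c1 = √(μ/r₁) = 7788 m/s; transfer-perigee v_p = √[μ(2/r₁ − 1/a_t)] = 9859 m/s.
At r₂: circular v_c2 = √(μ/r₂) = 3881 m/s; transfer-apogee v_a = √[μ(2/r₂ − 1/a_t)] = 2447 m/s.
Δv₂ = v_c2 − v_a = 1433 m/s.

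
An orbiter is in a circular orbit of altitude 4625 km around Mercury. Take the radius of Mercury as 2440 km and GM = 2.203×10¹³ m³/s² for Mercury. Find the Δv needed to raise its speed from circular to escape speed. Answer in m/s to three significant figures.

r = 2440 + 4625 = 7065.0 km = 7.0650×10⁶ m.
Circular speed v_c = √(μ/r) = 1766 m/s.
Escape speed v_esc = √(2μ/r) = √2 × v_c = 2497 m/s.
Δv = v_esc − v_c = 731.4 m/s.

Δv ≈ 731 m/s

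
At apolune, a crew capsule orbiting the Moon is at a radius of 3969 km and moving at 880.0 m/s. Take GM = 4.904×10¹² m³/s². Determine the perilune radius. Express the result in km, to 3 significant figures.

r_a = 3.969×10⁶ m.
Specific energy ε = v²/2 − μ/r = -8.484×10⁵ J/kg, so a = −μ/(2ε) = 2.890×10⁶ m.
The apsides satisfy r_p + r_a = 2a, so the perilune radius is 2a − r_a = 1.811×10⁶ m = 1811.5 km.

perilune radius ≈ 1810 km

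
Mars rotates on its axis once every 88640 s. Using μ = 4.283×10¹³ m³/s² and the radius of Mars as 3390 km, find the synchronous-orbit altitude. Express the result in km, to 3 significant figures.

h_sync ≈ 17000 km

A synchronous orbit has period T, so by Kepler's third law a = (μT²/4π²)^(1/3).
μT²/4π² = 4.283×10¹³ × (8.864×10⁴)² / 39.48 = 8.524×10²¹ m³.
a = 2.043×10⁷ m = 20428 km.
Altitude h = a − R = 20428 − 3390 = 17038 km.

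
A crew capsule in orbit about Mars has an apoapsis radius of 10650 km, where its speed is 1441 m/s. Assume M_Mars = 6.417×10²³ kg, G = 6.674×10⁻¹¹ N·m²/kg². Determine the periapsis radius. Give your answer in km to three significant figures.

periapsis radius ≈ 3710 km

μ = GM = 6.674×10⁻¹¹ × 6.417×10²³ = 4.283×10¹³ m³/s².
r_a = 1.065×10⁷ m.
Specific energy ε = v²/2 − μ/r = -2.983×10⁶ J/kg, so a = −μ/(2ε) = 7.178×10⁶ m.
The apsides satisfy r_p + r_a = 2a, so the periapsis radius is 2a − r_a = 3.707×10⁶ m = 3706.7 km.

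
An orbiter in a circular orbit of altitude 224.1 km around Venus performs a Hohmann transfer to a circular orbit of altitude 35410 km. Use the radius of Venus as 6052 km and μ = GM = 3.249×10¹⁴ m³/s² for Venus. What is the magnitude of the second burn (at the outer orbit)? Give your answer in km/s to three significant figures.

r₁ = 6052 + 224.1 = 6276.1 km = 6.2761×10⁶ m.
r₂ = 6052 + 35410 = 41462 km = 4.1462×10⁷ m.
Transfer ellipse a_t = (r₁ + r₂)/2 = 2.387×10⁷ m.
At r₁: circular v_c1 = √(μ/r₁) = 7195 m/s; transfer-periapsis v_p = √[μ(2/r₁ − 1/a_t)] = 9483 m/s.
At r₂: circular v_c2 = √(μ/r₂) = 2799 m/s; transfer-apoapsis v_a = √[μ(2/r₂ − 1/a_t)] = 1435 m/s.
Δv₂ = v_c2 − v_a = 1364 m/s.
= 1.364 km/s.

Δv ≈ 1.36 km/s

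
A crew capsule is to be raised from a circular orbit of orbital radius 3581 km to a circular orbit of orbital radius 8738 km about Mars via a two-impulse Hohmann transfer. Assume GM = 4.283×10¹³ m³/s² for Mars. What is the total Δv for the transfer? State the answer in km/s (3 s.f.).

r₁ = 3581 km = 3.581×10⁶ m.
r₂ = 8738 km = 8.738×10⁶ m.
Transfer ellipse a_t = (r₁ + r₂)/2 = 6.160×10⁶ m.
At r₁: circular v_c1 = √(μ/r₁) = 3458 m/s; transfer-periapsis v_p = √[μ(2/r₁ − 1/a_t)] = 4119 m/s.
Δv₁ = v_p − v_c1 = 660.8 m/s.
At r₂: circular v_c2 = √(μ/r₂) = 2214 m/s; transfer-apoapsis v_a = √[μ(2/r₂ − 1/a_t)] = 1688 m/s.
Δv₂ = v_c2 − v_a = 525.9 m/s.
Total Δv = Δv₁ + Δv₂ = 1187 m/s = 1.187 km/s.

Δv_total ≈ 1.19 km/s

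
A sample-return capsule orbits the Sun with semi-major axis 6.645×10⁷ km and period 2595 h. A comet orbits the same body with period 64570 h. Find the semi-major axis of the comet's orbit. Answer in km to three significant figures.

Kepler's third law: a³ ∝ T², so a₂ = a₁ (T₂/T₁)^(2/3).
T₂/T₁ = 24.88, (T₂/T₁)^(2/3) = 8.523.
a₂ = 6.645×10⁷ × 8.523 = 5.664×10⁸ km.

a₂ ≈ 5.66×10⁸ km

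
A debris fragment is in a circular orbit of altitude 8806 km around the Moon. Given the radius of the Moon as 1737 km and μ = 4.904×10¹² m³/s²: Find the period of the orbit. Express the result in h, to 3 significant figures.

r = 1737 + 8806 = 10543 km = 1.0543×10⁷ m.
Kepler's third law: T = 2π√(r³/μ) = 2π√((1.054×10⁷)³ / 4.904×10¹²).
r³/μ = 2.390×10⁸ s², so T = 2π × 1.546×10⁴ = 9.713×10⁴ s.
Converting: 9.713×10⁴ s ÷ 3600 = 26.98 h.

T ≈ 27.0 h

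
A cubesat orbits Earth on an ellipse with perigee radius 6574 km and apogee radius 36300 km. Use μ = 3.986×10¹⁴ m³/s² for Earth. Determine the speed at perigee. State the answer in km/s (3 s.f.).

v ≈ 10.1 km/s

Semi-major axis a = (r_p + r_a)/2 = 21437 km = 2.144×10⁷ m.
Vis-viva: v² = μ(2/r − 1/a) = 3.986×10¹⁴ × (3.042×10⁻⁷ − 4.665×10⁻⁸) = 1.027×10⁸ m²/s².
v = 10130 m/s = 10.13 km/s.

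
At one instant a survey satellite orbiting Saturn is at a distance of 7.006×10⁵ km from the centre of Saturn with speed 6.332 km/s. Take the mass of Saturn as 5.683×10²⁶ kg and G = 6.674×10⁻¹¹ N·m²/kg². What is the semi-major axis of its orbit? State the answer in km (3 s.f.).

a ≈ 5.56×10⁵ km

μ = GM = 6.674×10⁻¹¹ × 5.683×10²⁶ = 3.793×10¹⁶ m³/s².
r = 7.006×10⁸ m.
Vis-viva rearranged: 1/a = 2/r − v²/μ = 2.855×10⁻⁹ − 1.057×10⁻⁹ = 1.798×10⁻⁹ m⁻¹.
a = 5.563×10⁸ m = 5.5630×10⁵ km.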